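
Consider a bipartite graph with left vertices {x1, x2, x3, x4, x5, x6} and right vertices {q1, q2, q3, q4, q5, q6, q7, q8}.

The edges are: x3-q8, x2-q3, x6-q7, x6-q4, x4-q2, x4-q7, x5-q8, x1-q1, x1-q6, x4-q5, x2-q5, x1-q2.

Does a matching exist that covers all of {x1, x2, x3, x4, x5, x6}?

No

The set {x3, x5} has only 1 neighbour ({q8}), so by Hall's theorem at most 5 of the 6 left vertices can be matched.
Hence no matching covers every left vertex.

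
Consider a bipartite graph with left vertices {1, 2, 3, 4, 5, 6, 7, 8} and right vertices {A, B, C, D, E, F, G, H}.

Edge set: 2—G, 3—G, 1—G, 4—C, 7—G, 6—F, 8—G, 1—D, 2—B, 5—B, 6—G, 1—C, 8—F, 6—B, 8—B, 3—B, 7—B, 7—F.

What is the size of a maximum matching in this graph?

5

For example, pair 1–D, 2–G, 3–B, 4–C, 6–F.
The set {2, 3, 5, 6, 7, 8} has only 3 neighbours ({B, F, G}), so by Hall's theorem at most 5 of the 8 left vertices can be matched.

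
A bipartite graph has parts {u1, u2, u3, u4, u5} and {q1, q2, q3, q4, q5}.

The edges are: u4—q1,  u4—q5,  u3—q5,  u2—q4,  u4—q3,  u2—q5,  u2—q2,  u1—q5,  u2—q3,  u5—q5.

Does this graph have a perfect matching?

No

The set {u1, u3, u5} has only 1 neighbour ({q5}), so by Hall's theorem at most 3 of the 5 left vertices can be matched.
Hence no matching covers every left vertex.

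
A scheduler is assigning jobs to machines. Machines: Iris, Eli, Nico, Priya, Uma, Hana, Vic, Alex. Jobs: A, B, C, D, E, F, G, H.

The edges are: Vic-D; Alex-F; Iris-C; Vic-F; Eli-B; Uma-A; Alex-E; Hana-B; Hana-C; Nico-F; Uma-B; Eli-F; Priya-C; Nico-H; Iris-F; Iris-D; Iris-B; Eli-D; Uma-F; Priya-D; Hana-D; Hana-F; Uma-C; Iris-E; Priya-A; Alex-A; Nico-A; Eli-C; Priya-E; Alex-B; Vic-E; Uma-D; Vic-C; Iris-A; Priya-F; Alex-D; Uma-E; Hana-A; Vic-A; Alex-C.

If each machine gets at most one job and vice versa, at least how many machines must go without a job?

1

One maximum matching: Iris→C, Eli→F, Nico→H, Priya→E, Uma→D, Hana→B, Vic→A.
The set {Iris, Eli, Priya, Uma, Hana, Vic, Alex} has only 6 neighbours ({A, B, C, D, E, F}), so by Hall's theorem at most 7 of the 8 machines can be matched.
That matches 7 of the 8, leaving 1 unmatched; no matching can do better.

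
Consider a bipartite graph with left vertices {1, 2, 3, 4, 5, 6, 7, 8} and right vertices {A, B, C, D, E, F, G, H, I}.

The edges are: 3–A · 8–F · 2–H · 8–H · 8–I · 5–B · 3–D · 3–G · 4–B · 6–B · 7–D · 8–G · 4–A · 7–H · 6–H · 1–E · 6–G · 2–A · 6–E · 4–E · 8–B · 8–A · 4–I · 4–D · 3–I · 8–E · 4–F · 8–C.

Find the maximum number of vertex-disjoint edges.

A valid assignment of size 8: 1–E, 2–A, 3–I, 4–F, 5–B, 6–H, 7–D, 8–G.
All 8 left vertices are matched, so no larger matching exists.

8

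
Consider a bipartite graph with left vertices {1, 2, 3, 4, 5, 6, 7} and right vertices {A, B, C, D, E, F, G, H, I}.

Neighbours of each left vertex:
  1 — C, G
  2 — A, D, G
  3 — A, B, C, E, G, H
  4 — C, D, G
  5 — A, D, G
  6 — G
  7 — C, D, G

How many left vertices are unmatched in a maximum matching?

One maximum matching: 1-C, 2-A, 3-E, 4-D, 5-G.
The set {1, 2, 4, 5, 6, 7} has only 4 neighbours ({A, C, D, G}), so by Hall's theorem at most 5 of the 7 left vertices can be matched.
That matches 5 of the 7, leaving 2 unmatched; no matching can do better.

2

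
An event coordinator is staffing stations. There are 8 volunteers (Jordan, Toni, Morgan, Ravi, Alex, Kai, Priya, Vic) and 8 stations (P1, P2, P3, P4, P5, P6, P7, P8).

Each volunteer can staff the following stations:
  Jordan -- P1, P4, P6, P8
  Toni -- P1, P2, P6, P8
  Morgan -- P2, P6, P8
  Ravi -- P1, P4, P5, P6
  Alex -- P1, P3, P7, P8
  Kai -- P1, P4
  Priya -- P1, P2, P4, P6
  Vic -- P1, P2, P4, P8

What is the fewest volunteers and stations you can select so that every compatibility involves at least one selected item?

7

The 7 edges Jordan–P8, Toni–P2, Morgan–P6, Ravi–P5, Alex–P7, Kai–P4, Priya–P1 form a matching, so any vertex cover needs at least 7 vertices (one per matched edge).
Conversely {Ravi, Alex, P1, P2, P4, P6, P8} meets every edge and has exactly 7 vertices, so 7 is optimal.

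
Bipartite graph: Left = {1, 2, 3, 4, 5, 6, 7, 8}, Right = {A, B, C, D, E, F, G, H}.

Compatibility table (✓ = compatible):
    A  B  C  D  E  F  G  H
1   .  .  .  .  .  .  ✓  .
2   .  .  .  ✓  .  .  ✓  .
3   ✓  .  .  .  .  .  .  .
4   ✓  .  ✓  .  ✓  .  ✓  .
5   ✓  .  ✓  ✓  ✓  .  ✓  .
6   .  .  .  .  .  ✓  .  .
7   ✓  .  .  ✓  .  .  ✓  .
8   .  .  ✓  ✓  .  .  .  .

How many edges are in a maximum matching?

One maximum matching: 1-G, 2-D, 3-A, 4-C, 5-E, 6-F.
The set {1, 2, 3, 4, 5, 7, 8} has only 5 neighbours ({A, C, D, E, G}), so by Hall's theorem at most 6 of the 8 left vertices can be matched.

6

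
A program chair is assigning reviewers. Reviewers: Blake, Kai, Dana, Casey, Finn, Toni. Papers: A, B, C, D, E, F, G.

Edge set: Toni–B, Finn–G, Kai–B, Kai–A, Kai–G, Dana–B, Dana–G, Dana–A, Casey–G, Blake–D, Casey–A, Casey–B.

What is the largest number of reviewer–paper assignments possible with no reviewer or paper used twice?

4

One maximum matching: Blake-D, Kai-A, Dana-G, Casey-B.
The set {Kai, Dana, Casey, Finn, Toni} has only 3 neighbours ({A, B, G}), so by Hall's theorem at most 4 of the 6 reviewers can be matched.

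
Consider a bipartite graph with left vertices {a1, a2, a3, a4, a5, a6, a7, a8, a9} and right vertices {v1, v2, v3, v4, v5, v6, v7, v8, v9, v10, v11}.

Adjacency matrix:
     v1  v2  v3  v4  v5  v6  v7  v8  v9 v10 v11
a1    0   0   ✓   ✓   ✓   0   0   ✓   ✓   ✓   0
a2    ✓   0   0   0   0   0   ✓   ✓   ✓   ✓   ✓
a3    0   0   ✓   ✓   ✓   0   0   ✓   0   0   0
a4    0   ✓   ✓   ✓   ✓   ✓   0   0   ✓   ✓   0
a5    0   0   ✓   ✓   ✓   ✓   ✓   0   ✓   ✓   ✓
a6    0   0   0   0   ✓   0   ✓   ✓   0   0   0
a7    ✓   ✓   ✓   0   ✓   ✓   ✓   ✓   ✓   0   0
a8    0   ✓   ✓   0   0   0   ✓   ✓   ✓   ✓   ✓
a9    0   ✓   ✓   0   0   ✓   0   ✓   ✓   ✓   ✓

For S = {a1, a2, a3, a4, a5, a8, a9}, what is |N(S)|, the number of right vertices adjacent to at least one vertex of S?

11

The union of neighbours of {a1, a2, a3, a4, a5, a8, a9} is {v1, v2, v3, v4, v5, v6, v7, v8, v9, v10, v11}, which has 11 elements.
Since |N(S)| = 11 ≥ |S| = 7, Hall's condition holds for this subset.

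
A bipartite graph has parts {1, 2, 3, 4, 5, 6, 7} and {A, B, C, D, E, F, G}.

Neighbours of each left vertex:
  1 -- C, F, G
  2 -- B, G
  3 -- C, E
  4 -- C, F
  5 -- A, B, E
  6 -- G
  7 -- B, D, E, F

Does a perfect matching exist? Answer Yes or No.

Yes

A valid assignment of size 7: 1–C, 2–B, 3–E, 4–F, 5–A, 6–G, 7–D.
Every left vertex is matched, so this is a perfect matching.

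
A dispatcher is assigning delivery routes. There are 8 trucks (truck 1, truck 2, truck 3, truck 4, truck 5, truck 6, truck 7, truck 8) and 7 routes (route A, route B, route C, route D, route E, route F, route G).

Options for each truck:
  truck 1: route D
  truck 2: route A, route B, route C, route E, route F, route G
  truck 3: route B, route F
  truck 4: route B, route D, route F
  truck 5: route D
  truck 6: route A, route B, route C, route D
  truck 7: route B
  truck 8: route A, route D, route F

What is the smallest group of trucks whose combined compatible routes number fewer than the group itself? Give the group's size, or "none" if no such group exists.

Take S = {truck 1, truck 5}. Its neighbourhood is {route D}, so |N(S)| = 1 < |S| = 2.
No single vertex violates Hall's condition since each has at least one neighbour, so 2 is the minimum.

2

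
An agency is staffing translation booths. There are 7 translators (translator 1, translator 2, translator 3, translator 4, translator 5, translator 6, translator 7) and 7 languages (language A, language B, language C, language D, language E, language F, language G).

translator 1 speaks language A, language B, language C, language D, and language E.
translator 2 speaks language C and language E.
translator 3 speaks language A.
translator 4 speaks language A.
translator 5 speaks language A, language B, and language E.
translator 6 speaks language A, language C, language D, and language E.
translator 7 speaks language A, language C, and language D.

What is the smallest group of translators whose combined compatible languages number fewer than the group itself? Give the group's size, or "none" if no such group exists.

2

Take S = {translator 3, translator 4}. Its neighbourhood is {language A}, so |N(S)| = 1 < |S| = 2.
No single vertex violates Hall's condition since each has at least one neighbour, so 2 is the minimum.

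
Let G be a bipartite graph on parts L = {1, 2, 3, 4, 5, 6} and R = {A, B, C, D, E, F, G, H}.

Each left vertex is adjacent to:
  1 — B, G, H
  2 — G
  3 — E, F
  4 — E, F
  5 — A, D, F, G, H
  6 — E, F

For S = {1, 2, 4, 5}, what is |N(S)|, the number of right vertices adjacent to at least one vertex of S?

7

The union of neighbours of {1, 2, 4, 5} is {A, B, D, E, F, G, H}, which has 7 elements.
Since |N(S)| = 7 ≥ |S| = 4, Hall's condition holds for this subset.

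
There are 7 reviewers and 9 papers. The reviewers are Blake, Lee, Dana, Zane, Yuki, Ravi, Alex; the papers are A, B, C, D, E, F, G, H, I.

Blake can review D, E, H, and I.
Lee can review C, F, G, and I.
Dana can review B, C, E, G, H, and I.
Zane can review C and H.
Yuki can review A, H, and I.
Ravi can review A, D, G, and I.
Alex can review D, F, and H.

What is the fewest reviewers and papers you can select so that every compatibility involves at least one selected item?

A maximum matching has 7 edges (e.g. Blake–D, Lee–C, Dana–E, Zane–H, Yuki–I, Ravi–G, Alex–F).
By König's theorem the minimum vertex cover has the same size. One such cover is {Blake, Lee, Dana, Zane, Yuki, Ravi, Alex}.

7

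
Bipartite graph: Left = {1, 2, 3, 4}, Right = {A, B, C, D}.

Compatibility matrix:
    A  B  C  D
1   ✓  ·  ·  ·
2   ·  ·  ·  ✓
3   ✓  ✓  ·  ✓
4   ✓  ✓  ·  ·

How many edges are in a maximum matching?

A valid assignment of size 3: 1→A, 2→D, 3→B.
The set {1, 2, 3, 4} has only 3 neighbours ({A, B, D}), so by Hall's theorem at most 3 of the 4 left vertices can be matched.

3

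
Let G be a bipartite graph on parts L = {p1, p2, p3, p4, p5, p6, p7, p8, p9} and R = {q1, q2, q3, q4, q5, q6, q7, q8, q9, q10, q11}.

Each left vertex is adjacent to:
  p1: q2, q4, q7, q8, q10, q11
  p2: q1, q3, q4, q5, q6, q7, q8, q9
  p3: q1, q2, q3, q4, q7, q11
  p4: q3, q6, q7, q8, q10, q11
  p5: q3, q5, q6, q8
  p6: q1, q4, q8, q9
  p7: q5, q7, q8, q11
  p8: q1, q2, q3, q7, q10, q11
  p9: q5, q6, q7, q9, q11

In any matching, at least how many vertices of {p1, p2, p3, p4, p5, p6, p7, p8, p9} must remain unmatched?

0

One maximum matching: p1→q2, p2→q6, p3→q4, p4→q7, p5→q5, p6→q8, p7→q11, p8→q1, p9→q9.
All 9 left vertices are matched, so no larger matching exists.
That matches 9 of the 9, leaving 0 unmatched; no matching can do better.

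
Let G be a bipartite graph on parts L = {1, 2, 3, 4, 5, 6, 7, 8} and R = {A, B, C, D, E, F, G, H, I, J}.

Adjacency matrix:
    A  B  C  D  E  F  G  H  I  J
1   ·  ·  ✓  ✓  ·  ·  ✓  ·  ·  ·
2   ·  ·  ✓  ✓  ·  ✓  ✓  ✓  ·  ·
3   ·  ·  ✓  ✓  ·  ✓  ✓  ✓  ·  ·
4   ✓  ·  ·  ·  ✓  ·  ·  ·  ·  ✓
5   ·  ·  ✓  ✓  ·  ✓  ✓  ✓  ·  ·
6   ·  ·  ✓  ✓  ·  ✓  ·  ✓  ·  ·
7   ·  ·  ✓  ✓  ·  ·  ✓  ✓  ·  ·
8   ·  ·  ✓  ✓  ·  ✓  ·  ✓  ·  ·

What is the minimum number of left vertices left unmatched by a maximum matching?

One maximum matching: 1–C, 2–G, 3–D, 4–E, 5–H, 6–F.
The set {1, 2, 3, 5, 6, 7, 8} has only 5 neighbours ({C, D, F, G, H}), so by Hall's theorem at most 6 of the 8 left vertices can be matched.
That matches 6 of the 8, leaving 2 unmatched; no matching can do better.

2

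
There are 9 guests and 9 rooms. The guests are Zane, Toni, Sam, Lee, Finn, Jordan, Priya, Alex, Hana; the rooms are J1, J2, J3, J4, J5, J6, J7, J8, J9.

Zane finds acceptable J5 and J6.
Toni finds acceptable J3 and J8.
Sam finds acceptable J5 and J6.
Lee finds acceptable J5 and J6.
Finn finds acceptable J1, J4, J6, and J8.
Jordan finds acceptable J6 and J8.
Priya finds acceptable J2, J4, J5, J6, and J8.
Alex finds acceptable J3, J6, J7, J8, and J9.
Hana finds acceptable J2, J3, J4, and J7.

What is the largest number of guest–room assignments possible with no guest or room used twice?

8

One maximum matching: Zane-J5, Toni-J3, Sam-J6, Finn-J1, Jordan-J8, Priya-J2, Alex-J9, Hana-J7.
The set {Zane, Sam, Lee} has only 2 neighbours ({J5, J6}), so by Hall's theorem at most 8 of the 9 guests can be matched.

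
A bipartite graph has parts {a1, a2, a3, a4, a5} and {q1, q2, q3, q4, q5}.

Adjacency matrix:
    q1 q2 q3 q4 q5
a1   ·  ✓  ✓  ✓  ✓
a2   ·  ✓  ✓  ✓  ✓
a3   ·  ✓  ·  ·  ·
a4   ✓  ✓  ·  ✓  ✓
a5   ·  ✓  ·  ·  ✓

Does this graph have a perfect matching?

A valid assignment of size 5: a1–q3, a2–q4, a3–q2, a4–q1, a5–q5.
All 5 left vertices are covered.

Yes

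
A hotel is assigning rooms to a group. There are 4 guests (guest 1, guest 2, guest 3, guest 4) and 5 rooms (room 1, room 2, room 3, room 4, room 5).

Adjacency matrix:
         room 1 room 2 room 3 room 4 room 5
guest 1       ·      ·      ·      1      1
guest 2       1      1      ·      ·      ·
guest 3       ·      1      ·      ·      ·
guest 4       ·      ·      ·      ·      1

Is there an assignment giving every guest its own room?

Yes

A valid assignment of size 4: guest 1-room 4, guest 2-room 1, guest 3-room 2, guest 4-room 5.
Every guest is matched, so this matching saturates all of them.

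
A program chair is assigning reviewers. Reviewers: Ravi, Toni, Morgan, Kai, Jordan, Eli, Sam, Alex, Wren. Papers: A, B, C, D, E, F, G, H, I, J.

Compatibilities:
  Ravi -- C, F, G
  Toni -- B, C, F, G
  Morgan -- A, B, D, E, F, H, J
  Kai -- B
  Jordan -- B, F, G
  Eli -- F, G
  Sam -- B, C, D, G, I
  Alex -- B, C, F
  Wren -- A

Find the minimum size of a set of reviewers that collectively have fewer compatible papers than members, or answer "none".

5

Take S = {Ravi, Toni, Kai, Jordan, Eli}. Its neighbourhood is {B, C, F, G}, so |N(S)| = 4 < |S| = 5.
Every subset of size less than 5 has at least as many neighbours as members, so 5 is the minimum.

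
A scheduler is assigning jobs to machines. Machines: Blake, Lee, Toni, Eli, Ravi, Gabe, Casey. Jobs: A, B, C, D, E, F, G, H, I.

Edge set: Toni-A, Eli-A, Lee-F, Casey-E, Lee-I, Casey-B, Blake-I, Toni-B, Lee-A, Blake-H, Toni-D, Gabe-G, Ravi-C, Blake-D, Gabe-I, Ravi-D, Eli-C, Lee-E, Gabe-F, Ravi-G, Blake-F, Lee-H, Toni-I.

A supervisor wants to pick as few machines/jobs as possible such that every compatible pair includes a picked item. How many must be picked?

{Blake, Lee, Toni, Eli, Ravi, Gabe, Casey} is a vertex cover of size 7: every edge has an endpoint in this set.
No smaller cover exists because Blake–D, Lee–A, Toni–I, Eli–C, Ravi–G, Gabe–F, Casey–B is a matching of size 7, and a cover must include an endpoint of each of these disjoint edges (König's theorem).

7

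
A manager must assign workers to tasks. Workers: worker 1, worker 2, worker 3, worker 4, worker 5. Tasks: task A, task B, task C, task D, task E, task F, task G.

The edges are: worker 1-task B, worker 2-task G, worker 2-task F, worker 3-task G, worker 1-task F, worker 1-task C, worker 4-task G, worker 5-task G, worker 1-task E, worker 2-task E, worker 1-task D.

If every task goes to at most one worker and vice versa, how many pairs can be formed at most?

For example, pair worker 1-task F, worker 2-task E, worker 3-task G.
The set {worker 3, worker 4, worker 5} has only 1 neighbour ({task G}), so by Hall's theorem at most 3 of the 5 workers can be matched.

3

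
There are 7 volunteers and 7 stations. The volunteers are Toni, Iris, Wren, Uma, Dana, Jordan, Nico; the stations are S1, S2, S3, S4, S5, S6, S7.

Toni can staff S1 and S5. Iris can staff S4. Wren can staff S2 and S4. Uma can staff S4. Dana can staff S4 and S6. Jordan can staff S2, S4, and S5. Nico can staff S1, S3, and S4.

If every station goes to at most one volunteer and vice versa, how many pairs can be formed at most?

6

A valid assignment of size 6: Toni–S1, Iris–S4, Wren–S2, Dana–S6, Jordan–S5, Nico–S3.
The set {Iris, Uma} has only 1 neighbour ({S4}), so by Hall's theorem at most 6 of the 7 volunteers can be matched.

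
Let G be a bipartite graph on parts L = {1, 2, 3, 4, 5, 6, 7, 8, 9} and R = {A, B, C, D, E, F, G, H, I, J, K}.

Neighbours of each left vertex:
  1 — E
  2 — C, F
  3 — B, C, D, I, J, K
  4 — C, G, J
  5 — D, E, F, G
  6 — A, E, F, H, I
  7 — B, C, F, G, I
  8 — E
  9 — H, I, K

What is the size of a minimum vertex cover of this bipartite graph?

8

The 8 edges 1–E, 2–F, 3–J, 4–C, 5–D, 6–A, 7–G, 9–K form a matching, so any vertex cover needs at least 8 vertices (one per matched edge).
Conversely {2, 3, 4, 5, 6, 7, 9, E} meets every edge and has exactly 8 vertices, so 8 is optimal.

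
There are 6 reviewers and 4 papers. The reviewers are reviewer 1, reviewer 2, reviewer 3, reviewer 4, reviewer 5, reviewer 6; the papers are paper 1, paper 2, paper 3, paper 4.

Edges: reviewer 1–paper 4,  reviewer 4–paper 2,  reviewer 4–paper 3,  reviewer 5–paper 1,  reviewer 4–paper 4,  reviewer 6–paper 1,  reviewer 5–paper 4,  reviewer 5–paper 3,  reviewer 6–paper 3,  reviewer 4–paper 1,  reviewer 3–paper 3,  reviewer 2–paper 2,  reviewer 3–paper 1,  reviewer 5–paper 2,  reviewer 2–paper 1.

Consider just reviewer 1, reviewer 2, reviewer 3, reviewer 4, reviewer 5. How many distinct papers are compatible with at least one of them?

4

The union of neighbours of {reviewer 1, reviewer 2, reviewer 3, reviewer 4, reviewer 5} is {paper 1, paper 2, paper 3, paper 4}, which has 4 elements.
Since |N(S)| = 4 < |S| = 5, Hall's condition fails for this subset.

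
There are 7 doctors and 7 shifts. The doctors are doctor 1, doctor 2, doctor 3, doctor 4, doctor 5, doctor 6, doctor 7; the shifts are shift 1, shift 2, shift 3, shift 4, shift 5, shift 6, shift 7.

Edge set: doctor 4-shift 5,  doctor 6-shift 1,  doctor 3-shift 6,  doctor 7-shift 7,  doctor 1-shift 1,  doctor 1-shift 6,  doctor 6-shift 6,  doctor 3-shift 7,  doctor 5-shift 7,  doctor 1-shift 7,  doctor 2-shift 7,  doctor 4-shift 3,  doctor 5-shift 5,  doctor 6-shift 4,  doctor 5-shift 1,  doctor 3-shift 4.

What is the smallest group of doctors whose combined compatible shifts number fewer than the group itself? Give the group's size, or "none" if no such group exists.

2

Take S = {doctor 2, doctor 7}. Its neighbourhood is {shift 7}, so |N(S)| = 1 < |S| = 2.
No single vertex violates Hall's condition since each has at least one neighbour, so 2 is the minimum.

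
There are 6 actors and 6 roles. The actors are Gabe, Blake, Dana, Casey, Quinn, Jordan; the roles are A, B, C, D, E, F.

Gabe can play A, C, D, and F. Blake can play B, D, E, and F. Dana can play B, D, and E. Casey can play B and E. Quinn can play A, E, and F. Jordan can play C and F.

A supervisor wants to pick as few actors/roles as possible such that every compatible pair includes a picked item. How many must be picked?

{Gabe, Blake, Dana, Casey, Quinn, Jordan} is a vertex cover of size 6: every edge has an endpoint in this set.
No smaller cover exists because Gabe–C, Blake–B, Dana–D, Casey–E, Quinn–A, Jordan–F is a matching of size 6, and a cover must include an endpoint of each of these disjoint edges (König's theorem).

6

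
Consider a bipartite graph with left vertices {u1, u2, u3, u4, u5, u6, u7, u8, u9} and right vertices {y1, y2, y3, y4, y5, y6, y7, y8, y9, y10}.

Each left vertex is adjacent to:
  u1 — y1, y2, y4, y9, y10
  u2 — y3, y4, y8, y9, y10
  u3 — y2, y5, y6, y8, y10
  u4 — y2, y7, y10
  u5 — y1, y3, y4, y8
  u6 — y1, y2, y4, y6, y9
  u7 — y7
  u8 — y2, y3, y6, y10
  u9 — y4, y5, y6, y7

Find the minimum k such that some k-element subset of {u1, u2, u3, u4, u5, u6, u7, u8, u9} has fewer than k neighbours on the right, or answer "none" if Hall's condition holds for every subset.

A matching saturating every left vertex exists, for instance u1→y1, u2→y9, u3→y10, u4→y2, u5→y8, u6→y6, u7→y7, u8→y3, u9→y4.
By Hall's marriage theorem, this means |N(S)| ≥ |S| for every subset S, so no violating subset exists.

none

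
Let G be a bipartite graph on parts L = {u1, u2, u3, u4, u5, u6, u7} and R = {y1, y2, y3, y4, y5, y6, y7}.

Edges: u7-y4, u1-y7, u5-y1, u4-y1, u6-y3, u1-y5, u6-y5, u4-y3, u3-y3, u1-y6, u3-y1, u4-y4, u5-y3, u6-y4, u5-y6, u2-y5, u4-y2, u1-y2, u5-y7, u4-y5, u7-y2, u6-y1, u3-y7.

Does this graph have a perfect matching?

A valid assignment of size 7: u1-y7, u2-y5, u3-y3, u4-y4, u5-y6, u6-y1, u7-y2.
Every left vertex is matched, so this is a perfect matching.

Yes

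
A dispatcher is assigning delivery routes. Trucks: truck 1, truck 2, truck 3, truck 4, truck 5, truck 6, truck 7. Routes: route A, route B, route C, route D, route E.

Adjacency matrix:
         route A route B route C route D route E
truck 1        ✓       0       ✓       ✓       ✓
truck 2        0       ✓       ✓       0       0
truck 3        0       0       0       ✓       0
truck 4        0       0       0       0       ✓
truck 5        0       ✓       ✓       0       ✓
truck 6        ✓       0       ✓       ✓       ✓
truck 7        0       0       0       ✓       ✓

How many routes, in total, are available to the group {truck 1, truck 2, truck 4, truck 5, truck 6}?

5

The union of neighbours of {truck 1, truck 2, truck 4, truck 5, truck 6} is {route A, route B, route C, route D, route E}, which has 5 elements.
Since |N(S)| = 5 ≥ |S| = 5, Hall's condition holds for this subset.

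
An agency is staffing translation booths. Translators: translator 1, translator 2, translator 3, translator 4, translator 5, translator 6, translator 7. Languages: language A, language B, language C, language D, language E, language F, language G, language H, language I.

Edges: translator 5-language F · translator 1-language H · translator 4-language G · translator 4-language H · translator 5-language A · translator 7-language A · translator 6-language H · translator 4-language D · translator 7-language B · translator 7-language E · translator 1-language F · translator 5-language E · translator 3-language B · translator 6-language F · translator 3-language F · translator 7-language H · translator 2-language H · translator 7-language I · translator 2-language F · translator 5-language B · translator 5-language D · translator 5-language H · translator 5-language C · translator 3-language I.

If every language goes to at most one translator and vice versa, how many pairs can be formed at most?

For example, pair translator 1-language H, translator 2-language F, translator 3-language I, translator 4-language G, translator 5-language D, translator 7-language B.
The set {translator 1, translator 2, translator 6} has only 2 neighbours ({language F, language H}), so by Hall's theorem at most 6 of the 7 translators can be matched.

6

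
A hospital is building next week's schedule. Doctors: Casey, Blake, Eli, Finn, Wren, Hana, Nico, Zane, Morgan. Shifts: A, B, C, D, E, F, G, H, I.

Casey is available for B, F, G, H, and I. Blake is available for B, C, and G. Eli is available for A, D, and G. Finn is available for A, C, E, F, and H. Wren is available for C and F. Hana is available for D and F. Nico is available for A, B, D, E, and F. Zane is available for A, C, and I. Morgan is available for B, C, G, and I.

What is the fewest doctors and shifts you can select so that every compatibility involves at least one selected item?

9

{Casey, Blake, Eli, Finn, Wren, Hana, Nico, Zane, Morgan} is a vertex cover of size 9: every edge has an endpoint in this set.
No smaller cover exists because Casey–H, Blake–C, Eli–G, Finn–A, Wren–F, Hana–D, Nico–E, Zane–I, Morgan–B is a matching of size 9, and a cover must include an endpoint of each of these disjoint edges (König's theorem).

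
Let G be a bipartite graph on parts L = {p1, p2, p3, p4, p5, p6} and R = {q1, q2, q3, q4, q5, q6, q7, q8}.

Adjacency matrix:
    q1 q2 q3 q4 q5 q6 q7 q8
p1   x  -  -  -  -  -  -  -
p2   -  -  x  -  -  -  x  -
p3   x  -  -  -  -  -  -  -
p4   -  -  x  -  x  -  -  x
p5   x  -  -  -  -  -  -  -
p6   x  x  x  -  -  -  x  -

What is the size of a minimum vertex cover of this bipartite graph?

4

A maximum matching has 4 edges (e.g. p1–q1, p2–q7, p4–q8, p6–q2).
By König's theorem the minimum vertex cover has the same size. One such cover is {p2, p4, p6, q1}.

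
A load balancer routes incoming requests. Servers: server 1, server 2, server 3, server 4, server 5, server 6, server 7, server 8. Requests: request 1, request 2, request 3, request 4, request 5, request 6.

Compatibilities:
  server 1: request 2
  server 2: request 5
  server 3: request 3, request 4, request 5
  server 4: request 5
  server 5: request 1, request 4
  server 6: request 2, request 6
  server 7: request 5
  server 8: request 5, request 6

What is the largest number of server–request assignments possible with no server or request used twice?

A valid assignment of size 5: server 1-request 2, server 2-request 5, server 3-request 3, server 5-request 4, server 6-request 6.
The set {server 1, server 2, server 4, server 6, server 7, server 8} has only 3 neighbours ({request 2, request 5, request 6}), so by Hall's theorem at most 5 of the 8 servers can be matched.

5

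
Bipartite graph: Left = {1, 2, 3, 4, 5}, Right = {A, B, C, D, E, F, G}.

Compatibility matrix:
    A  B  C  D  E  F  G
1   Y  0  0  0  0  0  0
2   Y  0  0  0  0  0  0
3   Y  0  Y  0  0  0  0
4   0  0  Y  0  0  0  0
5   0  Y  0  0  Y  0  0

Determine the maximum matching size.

One maximum matching: 1-A, 3-C, 5-B.
The set {1, 2, 3, 4} has only 2 neighbours ({A, C}), so by Hall's theorem at most 3 of the 5 left vertices can be matched.

3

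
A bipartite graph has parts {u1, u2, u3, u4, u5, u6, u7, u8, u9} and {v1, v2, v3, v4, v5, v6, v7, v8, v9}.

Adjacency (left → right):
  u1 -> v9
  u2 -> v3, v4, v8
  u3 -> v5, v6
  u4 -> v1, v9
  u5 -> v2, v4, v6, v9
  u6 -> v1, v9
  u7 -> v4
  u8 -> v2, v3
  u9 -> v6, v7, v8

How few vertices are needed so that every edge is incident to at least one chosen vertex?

{u2, u3, u5, u7, u8, u9, v1, v9} is a vertex cover of size 8: every edge has an endpoint in this set.
No smaller cover exists because u1–v9, u2–v8, u3–v5, u4–v1, u5–v2, u7–v4, u8–v3, u9–v6 is a matching of size 8, and a cover must include an endpoint of each of these disjoint edges (König's theorem).

8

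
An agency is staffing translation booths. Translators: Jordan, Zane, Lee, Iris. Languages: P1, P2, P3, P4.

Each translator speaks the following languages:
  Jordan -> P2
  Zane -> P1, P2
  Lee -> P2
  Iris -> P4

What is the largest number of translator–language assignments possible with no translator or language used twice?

A valid assignment of size 3: Jordan-P2, Zane-P1, Iris-P4.
The set {Jordan, Lee} has only 1 neighbour ({P2}), so by Hall's theorem at most 3 of the 4 translators can be matched.

3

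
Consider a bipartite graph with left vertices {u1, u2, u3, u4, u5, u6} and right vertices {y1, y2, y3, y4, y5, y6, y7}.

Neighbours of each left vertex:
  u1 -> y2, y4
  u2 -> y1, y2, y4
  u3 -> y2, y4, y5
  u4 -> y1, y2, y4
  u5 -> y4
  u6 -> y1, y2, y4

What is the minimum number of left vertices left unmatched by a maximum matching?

One maximum matching: u1-y4, u2-y2, u3-y5, u4-y1.
The set {u1, u2, u4, u5, u6} has only 3 neighbours ({y1, y2, y4}), so by Hall's theorem at most 4 of the 6 left vertices can be matched.
That matches 4 of the 6, leaving 2 unmatched; no matching can do better.

2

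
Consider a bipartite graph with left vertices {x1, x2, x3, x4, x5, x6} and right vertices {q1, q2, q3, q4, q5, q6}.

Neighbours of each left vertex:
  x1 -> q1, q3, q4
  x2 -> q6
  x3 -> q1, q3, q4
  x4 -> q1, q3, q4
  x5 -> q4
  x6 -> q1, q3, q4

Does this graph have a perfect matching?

The set {x1, x3, x4, x5, x6} has only 3 neighbours ({q1, q3, q4}), so by Hall's theorem at most 4 of the 6 left vertices can be matched.
Hence no matching covers every left vertex.

No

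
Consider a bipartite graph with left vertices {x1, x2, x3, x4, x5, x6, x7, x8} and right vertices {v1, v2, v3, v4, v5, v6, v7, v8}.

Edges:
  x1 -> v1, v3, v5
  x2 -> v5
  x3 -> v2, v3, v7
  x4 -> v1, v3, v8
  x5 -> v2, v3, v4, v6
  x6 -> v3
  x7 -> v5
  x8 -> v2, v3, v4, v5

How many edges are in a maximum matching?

One maximum matching: x1-v1, x2-v5, x3-v7, x4-v8, x5-v6, x6-v3, x8-v2.
The set {x2, x7} has only 1 neighbour ({v5}), so by Hall's theorem at most 7 of the 8 left vertices can be matched.

7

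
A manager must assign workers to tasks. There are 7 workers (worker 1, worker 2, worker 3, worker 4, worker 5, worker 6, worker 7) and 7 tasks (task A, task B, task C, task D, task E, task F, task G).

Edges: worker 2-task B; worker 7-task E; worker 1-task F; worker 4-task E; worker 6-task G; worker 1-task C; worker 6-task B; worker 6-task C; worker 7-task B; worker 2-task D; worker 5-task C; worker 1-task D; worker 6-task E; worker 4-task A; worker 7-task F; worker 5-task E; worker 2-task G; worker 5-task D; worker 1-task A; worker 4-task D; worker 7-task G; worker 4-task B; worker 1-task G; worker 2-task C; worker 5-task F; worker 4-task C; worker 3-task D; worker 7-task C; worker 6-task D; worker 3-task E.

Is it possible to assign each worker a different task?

A valid assignment of size 7: worker 1–task G, worker 2–task B, worker 3–task D, worker 4–task A, worker 5–task E, worker 6–task C, worker 7–task F.
Every worker is matched, so this is a perfect matching.

Yes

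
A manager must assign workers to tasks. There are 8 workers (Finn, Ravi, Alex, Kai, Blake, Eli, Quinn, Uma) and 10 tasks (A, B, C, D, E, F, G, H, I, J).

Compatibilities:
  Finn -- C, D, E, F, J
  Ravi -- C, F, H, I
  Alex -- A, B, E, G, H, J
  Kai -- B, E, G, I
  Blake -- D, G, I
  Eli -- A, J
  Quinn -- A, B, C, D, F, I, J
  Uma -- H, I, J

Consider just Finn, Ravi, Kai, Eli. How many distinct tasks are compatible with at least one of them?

The union of neighbours of {Finn, Ravi, Kai, Eli} is {A, B, C, D, E, F, G, H, I, J}, which has 10 elements.
Since |N(S)| = 10 ≥ |S| = 4, Hall's condition holds for this subset.

10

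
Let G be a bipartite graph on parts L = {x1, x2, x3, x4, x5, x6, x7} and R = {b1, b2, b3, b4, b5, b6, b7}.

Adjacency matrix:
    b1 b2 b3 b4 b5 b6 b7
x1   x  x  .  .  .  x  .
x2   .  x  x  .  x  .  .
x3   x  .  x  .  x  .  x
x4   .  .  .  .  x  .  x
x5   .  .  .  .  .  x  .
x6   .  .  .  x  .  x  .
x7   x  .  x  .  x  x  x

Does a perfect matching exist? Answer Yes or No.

For example, pair x1–b1, x2–b2, x3–b3, x4–b5, x5–b6, x6–b4, x7–b7.
Every left vertex is matched, so this is a perfect matching.

Yes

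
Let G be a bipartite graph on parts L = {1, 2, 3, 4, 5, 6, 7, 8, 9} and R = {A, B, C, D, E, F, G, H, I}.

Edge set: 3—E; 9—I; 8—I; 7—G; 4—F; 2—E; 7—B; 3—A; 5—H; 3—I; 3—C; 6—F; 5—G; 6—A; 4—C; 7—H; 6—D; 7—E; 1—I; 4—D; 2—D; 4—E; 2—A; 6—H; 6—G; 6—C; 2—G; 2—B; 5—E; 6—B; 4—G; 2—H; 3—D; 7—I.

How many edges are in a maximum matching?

7

One maximum matching: 1→I, 2→E, 3→D, 4→F, 5→H, 6→A, 7→G.
The set {1, 8, 9} has only 1 neighbour ({I}), so by Hall's theorem at most 7 of the 9 left vertices can be matched.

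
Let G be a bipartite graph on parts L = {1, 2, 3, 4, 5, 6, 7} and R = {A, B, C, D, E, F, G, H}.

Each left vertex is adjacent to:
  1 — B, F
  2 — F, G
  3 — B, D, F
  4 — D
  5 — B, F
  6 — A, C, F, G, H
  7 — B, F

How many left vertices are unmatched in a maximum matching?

2

A valid assignment of size 5: 1-F, 2-G, 3-B, 4-D, 6-A.
The set {1, 3, 4, 5, 7} has only 3 neighbours ({B, D, F}), so by Hall's theorem at most 5 of the 7 left vertices can be matched.
That matches 5 of the 7, leaving 2 unmatched; no matching can do better.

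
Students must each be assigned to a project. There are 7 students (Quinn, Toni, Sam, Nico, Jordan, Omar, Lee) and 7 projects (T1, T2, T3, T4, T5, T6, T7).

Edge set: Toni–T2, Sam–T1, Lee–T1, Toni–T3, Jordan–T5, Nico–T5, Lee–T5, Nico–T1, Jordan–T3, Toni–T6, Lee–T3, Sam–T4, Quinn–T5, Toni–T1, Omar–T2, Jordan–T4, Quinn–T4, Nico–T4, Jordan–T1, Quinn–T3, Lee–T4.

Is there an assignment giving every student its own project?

The set {Quinn, Sam, Nico, Jordan, Lee} has only 4 neighbours ({T1, T3, T4, T5}), so by Hall's theorem at most 6 of the 7 students can be matched.
Hence no matching covers every student.

No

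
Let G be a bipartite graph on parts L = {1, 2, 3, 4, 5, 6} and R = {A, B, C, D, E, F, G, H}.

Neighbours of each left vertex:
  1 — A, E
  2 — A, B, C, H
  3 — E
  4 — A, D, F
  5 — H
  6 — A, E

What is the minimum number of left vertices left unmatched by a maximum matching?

For example, pair 1–A, 2–B, 3–E, 4–F, 5–H.
The set {1, 3, 6} has only 2 neighbours ({A, E}), so by Hall's theorem at most 5 of the 6 left vertices can be matched.
That matches 5 of the 6, leaving 1 unmatched; no matching can do better.

1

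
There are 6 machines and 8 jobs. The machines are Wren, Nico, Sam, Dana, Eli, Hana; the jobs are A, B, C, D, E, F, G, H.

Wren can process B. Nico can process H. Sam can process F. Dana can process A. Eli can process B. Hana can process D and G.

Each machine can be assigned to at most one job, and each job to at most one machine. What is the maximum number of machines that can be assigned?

5

A valid assignment of size 5: Wren–B, Nico–H, Sam–F, Dana–A, Hana–G.
The set {Wren, Eli} has only 1 neighbour ({B}), so by Hall's theorem at most 5 of the 6 machines can be matched.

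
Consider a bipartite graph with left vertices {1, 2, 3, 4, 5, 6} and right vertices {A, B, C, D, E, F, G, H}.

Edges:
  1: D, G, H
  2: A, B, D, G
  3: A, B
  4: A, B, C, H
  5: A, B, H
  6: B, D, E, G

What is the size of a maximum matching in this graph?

6

A valid assignment of size 6: 1-D, 2-G, 3-A, 4-C, 5-H, 6-B.
All 6 left vertices are matched, so no larger matching exists.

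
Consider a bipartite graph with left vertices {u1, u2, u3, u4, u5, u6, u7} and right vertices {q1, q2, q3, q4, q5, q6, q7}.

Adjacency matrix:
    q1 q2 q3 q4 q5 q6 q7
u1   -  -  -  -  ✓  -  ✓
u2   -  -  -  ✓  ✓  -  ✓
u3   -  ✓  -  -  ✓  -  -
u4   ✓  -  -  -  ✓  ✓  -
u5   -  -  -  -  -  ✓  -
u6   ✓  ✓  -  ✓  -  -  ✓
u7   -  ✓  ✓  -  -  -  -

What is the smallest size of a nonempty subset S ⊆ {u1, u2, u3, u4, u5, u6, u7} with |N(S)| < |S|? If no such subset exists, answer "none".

none

A matching saturating every left vertex exists, for instance u1→q7, u2→q4, u3→q5, u4→q1, u5→q6, u6→q2, u7→q3.
By Hall's marriage theorem, this means |N(S)| ≥ |S| for every subset S, so no violating subset exists.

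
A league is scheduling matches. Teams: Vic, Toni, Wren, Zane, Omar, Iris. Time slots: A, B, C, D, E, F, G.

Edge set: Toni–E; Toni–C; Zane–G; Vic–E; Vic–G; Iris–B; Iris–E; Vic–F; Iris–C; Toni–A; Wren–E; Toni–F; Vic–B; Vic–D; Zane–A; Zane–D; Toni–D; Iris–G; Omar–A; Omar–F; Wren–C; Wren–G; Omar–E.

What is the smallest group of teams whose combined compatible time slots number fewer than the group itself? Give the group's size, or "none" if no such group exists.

A matching saturating every team exists, for instance Vic→G, Toni→A, Wren→C, Zane→D, Omar→E, Iris→B.
By Hall's marriage theorem, this means |N(S)| ≥ |S| for every subset S, so no violating subset exists.

none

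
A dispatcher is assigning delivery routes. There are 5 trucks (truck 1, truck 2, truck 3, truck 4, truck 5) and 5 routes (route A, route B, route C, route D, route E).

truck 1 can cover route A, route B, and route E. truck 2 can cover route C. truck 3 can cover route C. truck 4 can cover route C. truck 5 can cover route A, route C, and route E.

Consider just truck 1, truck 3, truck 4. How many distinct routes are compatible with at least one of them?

4

The union of neighbours of {truck 1, truck 3, truck 4} is {route A, route B, route C, route E}, which has 4 elements.
Since |N(S)| = 4 ≥ |S| = 3, Hall's condition holds for this subset.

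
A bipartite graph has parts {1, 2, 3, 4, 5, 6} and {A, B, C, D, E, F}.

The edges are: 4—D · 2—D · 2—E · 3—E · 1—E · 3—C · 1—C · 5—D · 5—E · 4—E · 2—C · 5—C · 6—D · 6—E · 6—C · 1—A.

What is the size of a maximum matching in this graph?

4

A valid assignment of size 4: 1-A, 2-D, 3-C, 4-E.
The set {2, 3, 4, 5, 6} has only 3 neighbours ({C, D, E}), so by Hall's theorem at most 4 of the 6 left vertices can be matched.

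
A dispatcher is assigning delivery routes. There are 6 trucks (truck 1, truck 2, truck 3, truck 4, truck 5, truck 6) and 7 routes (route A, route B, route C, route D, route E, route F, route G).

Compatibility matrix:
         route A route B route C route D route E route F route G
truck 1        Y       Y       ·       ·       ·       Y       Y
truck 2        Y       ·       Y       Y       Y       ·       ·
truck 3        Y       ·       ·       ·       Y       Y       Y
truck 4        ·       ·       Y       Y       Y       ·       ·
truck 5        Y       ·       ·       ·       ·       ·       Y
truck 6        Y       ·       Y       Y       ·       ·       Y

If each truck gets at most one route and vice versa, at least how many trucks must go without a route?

0

One maximum matching: truck 1-route B, truck 2-route D, truck 3-route F, truck 4-route E, truck 5-route A, truck 6-route G.
This saturates every truck, so 6 is the maximum.
That matches 6 of the 6, leaving 0 unmatched; no matching can do better.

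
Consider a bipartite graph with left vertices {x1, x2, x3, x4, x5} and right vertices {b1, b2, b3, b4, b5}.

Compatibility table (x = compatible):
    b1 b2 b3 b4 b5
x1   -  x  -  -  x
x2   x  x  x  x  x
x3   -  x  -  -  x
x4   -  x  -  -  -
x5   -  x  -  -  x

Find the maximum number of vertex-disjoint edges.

3

For example, pair x1–b2, x2–b1, x3–b5.
The set {x1, x3, x4, x5} has only 2 neighbours ({b2, b5}), so by Hall's theorem at most 3 of the 5 left vertices can be matched.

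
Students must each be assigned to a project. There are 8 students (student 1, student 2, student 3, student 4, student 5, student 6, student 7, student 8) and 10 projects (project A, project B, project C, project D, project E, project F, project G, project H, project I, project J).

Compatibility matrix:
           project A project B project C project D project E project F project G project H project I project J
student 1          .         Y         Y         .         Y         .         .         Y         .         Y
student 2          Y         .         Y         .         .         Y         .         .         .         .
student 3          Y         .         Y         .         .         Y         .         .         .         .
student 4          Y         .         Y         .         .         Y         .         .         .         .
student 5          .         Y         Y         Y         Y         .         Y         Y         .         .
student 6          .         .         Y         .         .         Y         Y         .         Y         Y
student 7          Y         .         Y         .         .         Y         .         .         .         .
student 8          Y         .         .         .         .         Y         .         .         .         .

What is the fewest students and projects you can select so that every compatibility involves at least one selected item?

{student 1, student 5, student 6, project A, project C, project F} is a vertex cover of size 6: every edge has an endpoint in this set.
No smaller cover exists because student 1–project J, student 2–project F, student 3–project A, student 4–project C, student 5–project H, student 6–project G is a matching of size 6, and a cover must include an endpoint of each of these disjoint edges (König's theorem).

6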